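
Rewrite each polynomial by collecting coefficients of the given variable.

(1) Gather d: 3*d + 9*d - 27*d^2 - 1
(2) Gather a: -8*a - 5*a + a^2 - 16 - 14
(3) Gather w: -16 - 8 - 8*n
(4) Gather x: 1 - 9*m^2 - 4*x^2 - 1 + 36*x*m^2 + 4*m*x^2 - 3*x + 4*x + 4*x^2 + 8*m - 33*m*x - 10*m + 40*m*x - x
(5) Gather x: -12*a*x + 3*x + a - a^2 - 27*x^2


(1) = -27*d^2 + 12*d - 1
(2) = a^2 - 13*a - 30
(3) = -8*n - 24
(4) = -9*m^2 + 4*m*x^2 - 2*m + x*(36*m^2 + 7*m)
(5) = -a^2 + a - 27*x^2 + x*(3 - 12*a)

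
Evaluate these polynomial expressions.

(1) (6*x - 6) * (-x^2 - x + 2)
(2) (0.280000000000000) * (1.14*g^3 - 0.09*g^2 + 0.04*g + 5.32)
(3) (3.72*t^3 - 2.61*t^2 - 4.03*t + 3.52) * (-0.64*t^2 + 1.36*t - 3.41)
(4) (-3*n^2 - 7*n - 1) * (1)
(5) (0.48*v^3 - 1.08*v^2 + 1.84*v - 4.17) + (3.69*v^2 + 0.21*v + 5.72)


(1) = -6*x^3 + 18*x - 12
(2) = 0.3192*g^3 - 0.0252*g^2 + 0.0112*g + 1.4896
(3) = -2.3808*t^5 + 6.7296*t^4 - 13.6556*t^3 + 1.1665*t^2 + 18.5295*t - 12.0032
(4) = -3*n^2 - 7*n - 1
(5) = 0.48*v^3 + 2.61*v^2 + 2.05*v + 1.55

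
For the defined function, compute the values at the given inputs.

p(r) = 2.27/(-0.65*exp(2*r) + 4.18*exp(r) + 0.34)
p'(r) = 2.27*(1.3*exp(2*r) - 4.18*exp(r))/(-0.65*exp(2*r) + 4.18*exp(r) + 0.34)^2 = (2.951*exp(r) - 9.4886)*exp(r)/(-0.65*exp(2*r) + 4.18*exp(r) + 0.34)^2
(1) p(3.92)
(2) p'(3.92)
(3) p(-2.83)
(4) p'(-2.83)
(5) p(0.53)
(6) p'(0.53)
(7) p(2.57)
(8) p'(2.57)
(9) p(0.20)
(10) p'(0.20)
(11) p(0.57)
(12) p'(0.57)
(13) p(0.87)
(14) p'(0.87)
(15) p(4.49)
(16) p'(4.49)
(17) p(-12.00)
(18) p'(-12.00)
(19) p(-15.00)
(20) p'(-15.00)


(1) = -0.00
(2) = 0.00
(3) = 3.88
(4) = -1.61
(5) = 0.41
(6) = -0.25
(7) = -0.04
(8) = 0.12
(9) = 0.51
(10) = -0.36
(11) = 0.40
(12) = -0.23
(13) = 0.34
(14) = -0.13
(15) = -0.00
(16) = 0.00
(17) = 6.68
(18) = -0.00
(19) = 6.68
(20) = -0.00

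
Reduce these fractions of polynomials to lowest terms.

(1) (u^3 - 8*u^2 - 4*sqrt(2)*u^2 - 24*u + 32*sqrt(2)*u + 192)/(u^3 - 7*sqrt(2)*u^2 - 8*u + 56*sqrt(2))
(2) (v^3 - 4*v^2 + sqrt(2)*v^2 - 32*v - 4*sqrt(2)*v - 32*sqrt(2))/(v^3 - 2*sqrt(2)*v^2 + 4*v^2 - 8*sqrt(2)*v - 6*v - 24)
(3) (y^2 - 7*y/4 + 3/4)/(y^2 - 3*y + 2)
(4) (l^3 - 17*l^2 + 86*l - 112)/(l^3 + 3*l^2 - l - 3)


(1) = (u^2 + u*(-6*sqrt(2) - 8) + 48*sqrt(2))/(u^2 - 9*sqrt(2)*u + 28)
(2) = (v - 8)/(v - 3*sqrt(2))
(3) = (4*y - 3)/(4*y - 8)
(4) = (l^3 - 17*l^2 + 86*l - 112)/(l^3 + 3*l^2 - l - 3)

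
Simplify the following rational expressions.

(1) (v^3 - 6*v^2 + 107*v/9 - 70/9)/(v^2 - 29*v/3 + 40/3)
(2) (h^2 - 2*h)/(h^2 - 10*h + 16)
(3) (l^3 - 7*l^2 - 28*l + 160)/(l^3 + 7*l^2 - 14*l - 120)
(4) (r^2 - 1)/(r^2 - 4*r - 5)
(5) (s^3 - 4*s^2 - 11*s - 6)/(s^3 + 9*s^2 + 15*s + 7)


(1) = (3*v^2 - 13*v + 14)/(3*v - 24)
(2) = h/(h - 8)
(3) = (l - 8)/(l + 6)
(4) = (r - 1)/(r - 5)
(5) = (s - 6)/(s + 7)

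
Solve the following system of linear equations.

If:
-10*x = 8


Then:
x = -4/5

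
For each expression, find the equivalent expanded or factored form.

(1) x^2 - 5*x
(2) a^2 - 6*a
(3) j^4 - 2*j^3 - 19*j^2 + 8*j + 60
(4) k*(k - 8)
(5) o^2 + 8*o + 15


(1) = x*(x - 5)
(2) = a*(a - 6)
(3) = (j - 5)*(j - 2)*(j + 2)*(j + 3)
(4) = k^2 - 8*k
(5) = (o + 3)*(o + 5)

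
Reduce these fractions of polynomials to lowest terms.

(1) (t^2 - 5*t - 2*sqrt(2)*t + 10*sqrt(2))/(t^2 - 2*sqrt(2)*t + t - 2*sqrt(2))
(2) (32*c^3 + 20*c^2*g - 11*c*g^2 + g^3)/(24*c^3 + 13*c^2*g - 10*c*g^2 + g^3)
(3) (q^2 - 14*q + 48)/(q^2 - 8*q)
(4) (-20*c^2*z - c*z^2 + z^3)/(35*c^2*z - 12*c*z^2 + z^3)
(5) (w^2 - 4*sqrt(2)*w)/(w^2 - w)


(1) = (t - 5)/(t + 1)
(2) = (4*c - g)/(3*c - g)
(3) = (q - 6)/q
(4) = (4*c + z)/(-7*c + z)
(5) = (w - 4*sqrt(2))/(w - 1)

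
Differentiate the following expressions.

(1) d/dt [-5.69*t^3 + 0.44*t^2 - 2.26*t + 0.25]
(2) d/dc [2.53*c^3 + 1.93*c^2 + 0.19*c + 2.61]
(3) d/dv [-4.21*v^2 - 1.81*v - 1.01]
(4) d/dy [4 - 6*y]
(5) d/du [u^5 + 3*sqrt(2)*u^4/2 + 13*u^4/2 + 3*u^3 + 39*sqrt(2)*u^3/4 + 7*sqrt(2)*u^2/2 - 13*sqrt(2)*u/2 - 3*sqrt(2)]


(1) = -17.07*t^2 + 0.88*t - 2.26
(2) = 7.59*c^2 + 3.86*c + 0.19
(3) = -8.42*v - 1.81
(4) = -6
(5) = 5*u^4 + 6*sqrt(2)*u^3 + 26*u^3 + 9*u^2 + 117*sqrt(2)*u^2/4 + 7*sqrt(2)*u - 13*sqrt(2)/2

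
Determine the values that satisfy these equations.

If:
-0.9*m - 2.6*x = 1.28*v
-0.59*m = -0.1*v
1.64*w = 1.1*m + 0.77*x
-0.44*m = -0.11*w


Then:
m = 0.00
v = 0.00
w = 0.00
x = 0.00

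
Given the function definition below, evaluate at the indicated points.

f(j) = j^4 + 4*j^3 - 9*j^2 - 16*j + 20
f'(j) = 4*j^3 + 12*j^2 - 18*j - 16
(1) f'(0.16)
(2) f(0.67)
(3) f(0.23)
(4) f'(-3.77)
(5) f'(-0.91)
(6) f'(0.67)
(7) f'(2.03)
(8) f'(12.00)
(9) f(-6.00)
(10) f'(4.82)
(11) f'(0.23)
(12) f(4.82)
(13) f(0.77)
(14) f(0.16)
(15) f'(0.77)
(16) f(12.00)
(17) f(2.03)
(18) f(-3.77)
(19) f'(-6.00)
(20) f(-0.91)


(1) = -18.56
(2) = 6.64
(3) = 15.90
(4) = 8.08
(5) = 7.30
(6) = -21.47
(7) = 30.37
(8) = 8408.00
(9) = 224.00
(10) = 623.95
(11) = -19.46
(12) = 721.45
(13) = 4.52
(14) = 17.23
(15) = -20.92
(16) = 26180.00
(17) = 0.88
(18) = -59.92
(19) = -340.00
(20) = 24.78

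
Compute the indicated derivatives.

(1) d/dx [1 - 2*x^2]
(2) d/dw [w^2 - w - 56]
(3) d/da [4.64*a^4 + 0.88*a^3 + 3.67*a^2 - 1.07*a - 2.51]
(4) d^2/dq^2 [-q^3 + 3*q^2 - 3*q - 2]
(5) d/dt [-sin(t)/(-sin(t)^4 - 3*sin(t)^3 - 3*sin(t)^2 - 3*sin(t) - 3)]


(1) = -4*x
(2) = 2*w - 1
(3) = 18.56*a^3 + 2.64*a^2 + 7.34*a - 1.07
(4) = 6 - 6*q
(5) = 3*(-sin(t)^4 - 2*sin(t)^3 - sin(t)^2 + 1)*cos(t)/(sin(t)^4 + 3*sin(t)^3 + 3*sin(t)^2 + 3*sin(t) + 3)^2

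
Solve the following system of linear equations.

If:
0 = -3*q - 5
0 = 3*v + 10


Then:
q = -5/3
v = -10/3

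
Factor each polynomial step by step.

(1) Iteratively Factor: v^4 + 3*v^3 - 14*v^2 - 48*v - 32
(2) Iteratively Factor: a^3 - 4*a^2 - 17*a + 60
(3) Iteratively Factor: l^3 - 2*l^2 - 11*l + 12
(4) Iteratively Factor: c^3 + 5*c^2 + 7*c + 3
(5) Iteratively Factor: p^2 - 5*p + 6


(1) = (v - 4)*(v^3 + 7*v^2 + 14*v + 8) = (v - 4)*(v + 4)*(v^2 + 3*v + 2) = (v - 4)*(v + 2)*(v + 4)*(v + 1)
(2) = (a - 5)*(a^2 + a - 12) = (a - 5)*(a + 4)*(a - 3)
(3) = (l - 4)*(l^2 + 2*l - 3) = (l - 4)*(l - 1)*(l + 3)
(4) = (c + 1)*(c^2 + 4*c + 3) = (c + 1)^2*(c + 3)
(5) = (p - 2)*(p - 3)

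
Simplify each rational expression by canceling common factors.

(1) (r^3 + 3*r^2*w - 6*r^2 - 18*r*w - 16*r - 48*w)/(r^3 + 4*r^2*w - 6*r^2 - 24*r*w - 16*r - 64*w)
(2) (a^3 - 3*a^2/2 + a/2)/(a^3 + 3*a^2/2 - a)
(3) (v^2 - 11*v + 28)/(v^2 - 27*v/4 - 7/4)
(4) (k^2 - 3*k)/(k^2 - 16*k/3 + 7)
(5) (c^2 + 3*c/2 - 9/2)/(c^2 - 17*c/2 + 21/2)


(1) = (r + 3*w)/(r + 4*w)
(2) = (a - 1)/(a + 2)
(3) = (4*v - 16)/(4*v + 1)
(4) = 3*k/(3*k - 7)
(5) = (c + 3)/(c - 7)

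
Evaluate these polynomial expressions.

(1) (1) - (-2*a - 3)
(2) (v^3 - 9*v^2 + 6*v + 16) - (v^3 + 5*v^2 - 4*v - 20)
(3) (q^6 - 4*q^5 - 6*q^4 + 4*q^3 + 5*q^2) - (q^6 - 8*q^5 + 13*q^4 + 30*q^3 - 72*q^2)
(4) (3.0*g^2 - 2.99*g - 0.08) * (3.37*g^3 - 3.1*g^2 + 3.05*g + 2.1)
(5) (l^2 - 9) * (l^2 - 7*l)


(1) = 2*a + 4
(2) = -14*v^2 + 10*v + 36
(3) = 4*q^5 - 19*q^4 - 26*q^3 + 77*q^2
(4) = 10.11*g^5 - 19.3763*g^4 + 18.1494*g^3 - 2.5715*g^2 - 6.523*g - 0.168
(5) = l^4 - 7*l^3 - 9*l^2 + 63*l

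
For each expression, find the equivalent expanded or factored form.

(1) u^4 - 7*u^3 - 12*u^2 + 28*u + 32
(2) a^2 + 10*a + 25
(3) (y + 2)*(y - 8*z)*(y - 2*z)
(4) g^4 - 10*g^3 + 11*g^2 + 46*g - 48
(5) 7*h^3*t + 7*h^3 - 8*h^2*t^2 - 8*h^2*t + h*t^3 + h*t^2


(1) = (u - 8)*(u - 2)*(u + 1)*(u + 2)
(2) = (a + 5)^2
(3) = y^3 - 10*y^2*z + 2*y^2 + 16*y*z^2 - 20*y*z + 32*z^2
(4) = (g - 8)*(g - 3)*(g - 1)*(g + 2)
(5) = (-7*h + t)*(-h + t)*(h*t + h)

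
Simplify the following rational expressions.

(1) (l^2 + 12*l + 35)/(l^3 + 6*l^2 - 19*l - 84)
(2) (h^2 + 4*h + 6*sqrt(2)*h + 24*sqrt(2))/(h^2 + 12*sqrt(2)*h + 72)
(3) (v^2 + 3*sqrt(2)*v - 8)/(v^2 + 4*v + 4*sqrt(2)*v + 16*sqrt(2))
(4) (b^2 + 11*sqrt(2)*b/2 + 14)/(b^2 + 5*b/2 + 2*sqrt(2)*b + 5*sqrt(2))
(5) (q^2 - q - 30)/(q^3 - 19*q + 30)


(1) = (l + 5)/(l^2 - l - 12)
(2) = (h + 4)/(h + 6*sqrt(2))
(3) = (v - sqrt(2))/(v + 4)
(4) = (4*b + 14*sqrt(2))/(4*b + 10)
(5) = (q - 6)/(q^2 - 5*q + 6)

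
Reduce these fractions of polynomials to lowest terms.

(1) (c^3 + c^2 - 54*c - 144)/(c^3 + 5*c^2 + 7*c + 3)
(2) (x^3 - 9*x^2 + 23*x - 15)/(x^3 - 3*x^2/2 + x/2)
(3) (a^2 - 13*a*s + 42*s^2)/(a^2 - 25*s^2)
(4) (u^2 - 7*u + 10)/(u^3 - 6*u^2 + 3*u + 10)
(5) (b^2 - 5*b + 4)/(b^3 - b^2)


(1) = (c^2 - 2*c - 48)/(c^2 + 2*c + 1)
(2) = (2*x^2 - 16*x + 30)/(2*x^2 - x)
(3) = (-a^2 + 13*a*s - 42*s^2)/(-a^2 + 25*s^2)
(4) = 1/(u + 1)
(5) = (b - 4)/b^2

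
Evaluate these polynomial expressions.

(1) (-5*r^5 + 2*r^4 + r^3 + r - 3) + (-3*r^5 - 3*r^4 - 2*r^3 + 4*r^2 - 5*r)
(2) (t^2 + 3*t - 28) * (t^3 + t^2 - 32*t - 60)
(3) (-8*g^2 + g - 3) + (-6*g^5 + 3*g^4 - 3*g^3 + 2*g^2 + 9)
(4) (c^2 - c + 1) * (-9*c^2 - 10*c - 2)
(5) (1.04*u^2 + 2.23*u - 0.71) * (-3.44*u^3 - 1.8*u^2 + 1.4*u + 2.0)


(1) = -8*r^5 - r^4 - r^3 + 4*r^2 - 4*r - 3
(2) = t^5 + 4*t^4 - 57*t^3 - 184*t^2 + 716*t + 1680
(3) = -6*g^5 + 3*g^4 - 3*g^3 - 6*g^2 + g + 6
(4) = -9*c^4 - c^3 - c^2 - 8*c - 2
(5) = -3.5776*u^5 - 9.5432*u^4 - 0.1156*u^3 + 6.48*u^2 + 3.466*u - 1.42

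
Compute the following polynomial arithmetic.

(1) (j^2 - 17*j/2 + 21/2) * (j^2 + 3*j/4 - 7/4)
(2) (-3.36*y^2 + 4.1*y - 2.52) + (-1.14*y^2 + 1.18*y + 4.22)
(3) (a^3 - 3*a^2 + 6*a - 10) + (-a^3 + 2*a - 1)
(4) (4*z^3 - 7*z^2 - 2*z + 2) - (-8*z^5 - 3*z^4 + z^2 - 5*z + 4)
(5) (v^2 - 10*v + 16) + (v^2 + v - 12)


(1) = j^4 - 31*j^3/4 + 19*j^2/8 + 91*j/4 - 147/8
(2) = -4.5*y^2 + 5.28*y + 1.7
(3) = -3*a^2 + 8*a - 11
(4) = 8*z^5 + 3*z^4 + 4*z^3 - 8*z^2 + 3*z - 2
(5) = 2*v^2 - 9*v + 4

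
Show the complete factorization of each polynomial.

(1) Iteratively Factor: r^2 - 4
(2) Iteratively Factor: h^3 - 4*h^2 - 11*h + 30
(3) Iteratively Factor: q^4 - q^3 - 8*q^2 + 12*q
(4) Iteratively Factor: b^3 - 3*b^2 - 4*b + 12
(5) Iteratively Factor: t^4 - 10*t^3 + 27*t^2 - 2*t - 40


(1) = (r - 2)*(r + 2)
(2) = (h - 5)*(h^2 + h - 6) = (h - 5)*(h + 3)*(h - 2)
(3) = (q + 3)*(q^3 - 4*q^2 + 4*q) = (q - 2)*(q + 3)*(q^2 - 2*q) = q*(q - 2)*(q + 3)*(q - 2)
(4) = (b - 3)*(b^2 - 4) = (b - 3)*(b - 2)*(b + 2)
(5) = (t - 5)*(t^3 - 5*t^2 + 2*t + 8) = (t - 5)*(t + 1)*(t^2 - 6*t + 8) = (t - 5)*(t - 4)*(t + 1)*(t - 2)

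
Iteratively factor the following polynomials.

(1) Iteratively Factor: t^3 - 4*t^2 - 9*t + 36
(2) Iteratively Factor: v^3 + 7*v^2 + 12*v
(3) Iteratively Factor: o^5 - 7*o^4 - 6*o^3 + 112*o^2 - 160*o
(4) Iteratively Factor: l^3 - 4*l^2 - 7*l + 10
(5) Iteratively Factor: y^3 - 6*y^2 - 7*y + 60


(1) = (t - 4)*(t^2 - 9) = (t - 4)*(t + 3)*(t - 3)
(2) = (v)*(v^2 + 7*v + 12) = v*(v + 3)*(v + 4)
(3) = (o - 5)*(o^4 - 2*o^3 - 16*o^2 + 32*o) = (o - 5)*(o - 2)*(o^3 - 16*o) = (o - 5)*(o - 2)*(o + 4)*(o^2 - 4*o) = (o - 5)*(o - 4)*(o - 2)*(o + 4)*(o)
(4) = (l + 2)*(l^2 - 6*l + 5) = (l - 5)*(l + 2)*(l - 1)
(5) = (y - 5)*(y^2 - y - 12) = (y - 5)*(y - 4)*(y + 3)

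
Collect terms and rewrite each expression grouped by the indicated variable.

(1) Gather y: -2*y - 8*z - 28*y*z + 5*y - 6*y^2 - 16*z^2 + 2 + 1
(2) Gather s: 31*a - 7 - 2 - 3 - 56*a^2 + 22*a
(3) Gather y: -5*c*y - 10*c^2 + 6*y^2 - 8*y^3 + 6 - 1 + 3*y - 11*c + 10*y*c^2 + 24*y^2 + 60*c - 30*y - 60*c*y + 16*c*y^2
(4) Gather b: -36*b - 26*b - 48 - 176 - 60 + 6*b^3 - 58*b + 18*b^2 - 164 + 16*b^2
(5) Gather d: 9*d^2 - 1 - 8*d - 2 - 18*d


(1) = -6*y^2 + y*(3 - 28*z) - 16*z^2 - 8*z + 3
(2) = -56*a^2 + 53*a - 12
(3) = -10*c^2 + 49*c - 8*y^3 + y^2*(16*c + 30) + y*(10*c^2 - 65*c - 27) + 5
(4) = 6*b^3 + 34*b^2 - 120*b - 448
(5) = 9*d^2 - 26*d - 3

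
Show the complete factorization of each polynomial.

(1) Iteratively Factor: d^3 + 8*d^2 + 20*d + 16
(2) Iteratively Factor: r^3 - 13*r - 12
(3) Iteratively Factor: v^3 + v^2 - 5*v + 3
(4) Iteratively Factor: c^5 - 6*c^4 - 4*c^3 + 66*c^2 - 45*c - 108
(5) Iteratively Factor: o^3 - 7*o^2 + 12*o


(1) = (d + 4)*(d^2 + 4*d + 4) = (d + 2)*(d + 4)*(d + 2)
(2) = (r - 4)*(r^2 + 4*r + 3) = (r - 4)*(r + 1)*(r + 3)
(3) = (v - 1)*(v^2 + 2*v - 3) = (v - 1)*(v + 3)*(v - 1)
(4) = (c + 1)*(c^4 - 7*c^3 + 3*c^2 + 63*c - 108) = (c + 1)*(c + 3)*(c^3 - 10*c^2 + 33*c - 36) = (c - 3)*(c + 1)*(c + 3)*(c^2 - 7*c + 12) = (c - 4)*(c - 3)*(c + 1)*(c + 3)*(c - 3)
(5) = (o)*(o^2 - 7*o + 12) = o*(o - 4)*(o - 3)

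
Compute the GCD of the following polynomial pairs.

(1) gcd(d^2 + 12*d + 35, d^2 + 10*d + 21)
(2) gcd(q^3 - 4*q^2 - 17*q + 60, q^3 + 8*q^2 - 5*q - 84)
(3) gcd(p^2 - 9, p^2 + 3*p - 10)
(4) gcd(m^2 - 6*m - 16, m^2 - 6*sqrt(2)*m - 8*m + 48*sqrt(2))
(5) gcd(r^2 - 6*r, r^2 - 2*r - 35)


(1) = gcd((d + 5)*(d + 7), (d + 3)*(d + 7)) = d + 7
(2) = gcd((q - 5)*(q - 3)*(q + 4), (q - 3)*(q + 4)*(q + 7)) = q^2 + q - 12
(3) = gcd((p - 3)*(p + 3), (p - 2)*(p + 5)) = 1
(4) = gcd((m - 8)*(m + 2), (m - 8)*(m - 6*sqrt(2))) = m - 8
(5) = gcd(r*(r - 6), (r - 7)*(r + 5)) = 1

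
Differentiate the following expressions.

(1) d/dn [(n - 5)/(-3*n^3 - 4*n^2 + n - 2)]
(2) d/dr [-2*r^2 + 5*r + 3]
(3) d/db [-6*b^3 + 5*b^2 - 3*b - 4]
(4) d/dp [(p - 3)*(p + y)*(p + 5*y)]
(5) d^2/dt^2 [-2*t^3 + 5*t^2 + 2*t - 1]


(1) = (-3*n^3 - 4*n^2 + n + (n - 5)*(9*n^2 + 8*n - 1) - 2)/(3*n^3 + 4*n^2 - n + 2)^2
(2) = 5 - 4*r
(3) = -18*b^2 + 10*b - 3
(4) = 3*p^2 + 12*p*y - 6*p + 5*y^2 - 18*y
(5) = 10 - 12*t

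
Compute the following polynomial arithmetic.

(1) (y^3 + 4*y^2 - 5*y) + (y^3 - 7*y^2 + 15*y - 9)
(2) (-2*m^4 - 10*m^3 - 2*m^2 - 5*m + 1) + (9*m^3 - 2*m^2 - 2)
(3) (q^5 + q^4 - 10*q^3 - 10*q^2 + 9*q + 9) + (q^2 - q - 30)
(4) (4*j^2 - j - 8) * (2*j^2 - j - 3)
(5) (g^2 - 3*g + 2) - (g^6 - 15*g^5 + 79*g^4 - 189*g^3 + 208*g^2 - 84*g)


(1) = 2*y^3 - 3*y^2 + 10*y - 9
(2) = -2*m^4 - m^3 - 4*m^2 - 5*m - 1
(3) = q^5 + q^4 - 10*q^3 - 9*q^2 + 8*q - 21
(4) = 8*j^4 - 6*j^3 - 27*j^2 + 11*j + 24
(5) = -g^6 + 15*g^5 - 79*g^4 + 189*g^3 - 207*g^2 + 81*g + 2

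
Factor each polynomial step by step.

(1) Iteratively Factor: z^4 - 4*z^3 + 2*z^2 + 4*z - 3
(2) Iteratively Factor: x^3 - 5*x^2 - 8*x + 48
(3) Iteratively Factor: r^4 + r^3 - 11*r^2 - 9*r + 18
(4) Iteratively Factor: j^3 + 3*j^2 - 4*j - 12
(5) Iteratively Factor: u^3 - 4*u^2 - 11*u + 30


(1) = (z - 1)*(z^3 - 3*z^2 - z + 3) = (z - 3)*(z - 1)*(z^2 - 1) = (z - 3)*(z - 1)*(z + 1)*(z - 1)
(2) = (x - 4)*(x^2 - x - 12) = (x - 4)*(x + 3)*(x - 4)
(3) = (r - 3)*(r^3 + 4*r^2 + r - 6) = (r - 3)*(r + 3)*(r^2 + r - 2) = (r - 3)*(r - 1)*(r + 3)*(r + 2)
(4) = (j - 2)*(j^2 + 5*j + 6) = (j - 2)*(j + 2)*(j + 3)
(5) = (u + 3)*(u^2 - 7*u + 10) = (u - 2)*(u + 3)*(u - 5)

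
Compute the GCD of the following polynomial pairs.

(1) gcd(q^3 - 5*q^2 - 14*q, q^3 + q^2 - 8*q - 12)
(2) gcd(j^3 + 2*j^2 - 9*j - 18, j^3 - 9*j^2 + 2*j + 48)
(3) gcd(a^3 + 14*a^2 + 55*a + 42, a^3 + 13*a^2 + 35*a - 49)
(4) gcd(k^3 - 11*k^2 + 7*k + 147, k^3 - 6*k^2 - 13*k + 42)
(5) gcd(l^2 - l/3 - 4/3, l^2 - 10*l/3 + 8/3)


(1) = gcd(q*(q - 7)*(q + 2), (q - 3)*(q + 2)^2) = q + 2
(2) = gcd((j - 3)*(j + 2)*(j + 3), (j - 8)*(j - 3)*(j + 2)) = j^2 - j - 6
(3) = gcd((a + 1)*(a + 6)*(a + 7), (a - 1)*(a + 7)^2) = a + 7
(4) = gcd((k - 7)^2*(k + 3), (k - 7)*(k - 2)*(k + 3)) = k^2 - 4*k - 21
(5) = l - 4/3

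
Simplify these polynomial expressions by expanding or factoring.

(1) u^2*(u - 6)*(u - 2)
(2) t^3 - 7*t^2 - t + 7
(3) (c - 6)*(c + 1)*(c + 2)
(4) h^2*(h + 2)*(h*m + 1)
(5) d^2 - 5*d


(1) = u^4 - 8*u^3 + 12*u^2
(2) = (t - 7)*(t - 1)*(t + 1)
(3) = c^3 - 3*c^2 - 16*c - 12
(4) = h^4*m + 2*h^3*m + h^3 + 2*h^2
(5) = d*(d - 5)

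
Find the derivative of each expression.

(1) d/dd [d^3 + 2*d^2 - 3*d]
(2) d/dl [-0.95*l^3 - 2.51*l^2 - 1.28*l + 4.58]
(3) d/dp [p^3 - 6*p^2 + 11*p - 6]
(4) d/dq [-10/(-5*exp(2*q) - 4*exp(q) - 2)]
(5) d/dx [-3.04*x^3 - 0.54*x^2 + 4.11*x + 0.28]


(1) = 3*d^2 + 4*d - 3
(2) = -2.85*l^2 - 5.02*l - 1.28
(3) = 3*p^2 - 12*p + 11
(4) = (-100*exp(q) - 40)*exp(q)/(5*exp(2*q) + 4*exp(q) + 2)^2
(5) = -9.12*x^2 - 1.08*x + 4.11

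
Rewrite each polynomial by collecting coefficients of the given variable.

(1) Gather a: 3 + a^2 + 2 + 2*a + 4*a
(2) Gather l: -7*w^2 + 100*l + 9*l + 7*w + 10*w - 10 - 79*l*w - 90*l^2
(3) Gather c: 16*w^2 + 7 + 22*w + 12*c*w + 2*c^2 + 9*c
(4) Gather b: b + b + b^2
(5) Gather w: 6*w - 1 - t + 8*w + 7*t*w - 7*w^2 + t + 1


(1) = a^2 + 6*a + 5
(2) = -90*l^2 + l*(109 - 79*w) - 7*w^2 + 17*w - 10
(3) = 2*c^2 + c*(12*w + 9) + 16*w^2 + 22*w + 7
(4) = b^2 + 2*b
(5) = -7*w^2 + w*(7*t + 14)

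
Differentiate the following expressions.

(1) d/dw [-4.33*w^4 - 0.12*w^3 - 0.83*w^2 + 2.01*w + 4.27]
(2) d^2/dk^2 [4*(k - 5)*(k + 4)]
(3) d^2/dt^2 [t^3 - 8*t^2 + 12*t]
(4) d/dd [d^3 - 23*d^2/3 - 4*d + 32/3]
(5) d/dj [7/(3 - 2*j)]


(1) = -17.32*w^3 - 0.36*w^2 - 1.66*w + 2.01
(2) = 8
(3) = 6*t - 16
(4) = 3*d^2 - 46*d/3 - 4
(5) = 14/(2*j - 3)^2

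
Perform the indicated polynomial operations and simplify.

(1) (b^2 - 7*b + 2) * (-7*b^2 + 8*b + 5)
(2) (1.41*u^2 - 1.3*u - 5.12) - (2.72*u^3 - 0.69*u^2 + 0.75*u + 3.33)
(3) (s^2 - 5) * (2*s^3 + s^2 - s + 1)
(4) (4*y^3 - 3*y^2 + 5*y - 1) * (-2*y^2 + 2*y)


(1) = -7*b^4 + 57*b^3 - 65*b^2 - 19*b + 10
(2) = -2.72*u^3 + 2.1*u^2 - 2.05*u - 8.45
(3) = 2*s^5 + s^4 - 11*s^3 - 4*s^2 + 5*s - 5
(4) = -8*y^5 + 14*y^4 - 16*y^3 + 12*y^2 - 2*y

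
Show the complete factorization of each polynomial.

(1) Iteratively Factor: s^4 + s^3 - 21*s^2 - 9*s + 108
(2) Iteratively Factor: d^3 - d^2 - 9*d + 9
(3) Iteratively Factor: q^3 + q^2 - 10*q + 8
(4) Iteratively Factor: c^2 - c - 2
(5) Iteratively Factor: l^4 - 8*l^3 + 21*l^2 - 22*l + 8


(1) = (s + 4)*(s^3 - 3*s^2 - 9*s + 27) = (s - 3)*(s + 4)*(s^2 - 9) = (s - 3)^2*(s + 4)*(s + 3)
(2) = (d - 1)*(d^2 - 9) = (d - 1)*(d + 3)*(d - 3)
(3) = (q + 4)*(q^2 - 3*q + 2) = (q - 1)*(q + 4)*(q - 2)
(4) = (c + 1)*(c - 2)
(5) = (l - 4)*(l^3 - 4*l^2 + 5*l - 2) = (l - 4)*(l - 1)*(l^2 - 3*l + 2) = (l - 4)*(l - 2)*(l - 1)*(l - 1)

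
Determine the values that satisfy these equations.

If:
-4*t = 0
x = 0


Then:
t = 0
x = 0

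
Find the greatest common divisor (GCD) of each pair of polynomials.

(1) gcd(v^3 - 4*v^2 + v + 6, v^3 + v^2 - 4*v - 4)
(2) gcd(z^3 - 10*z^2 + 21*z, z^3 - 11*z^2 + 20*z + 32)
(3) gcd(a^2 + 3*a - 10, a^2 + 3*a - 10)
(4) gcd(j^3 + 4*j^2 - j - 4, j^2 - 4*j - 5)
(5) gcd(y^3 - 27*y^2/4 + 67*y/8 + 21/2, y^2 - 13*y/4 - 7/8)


(1) = gcd((v - 3)*(v - 2)*(v + 1), (v - 2)*(v + 1)*(v + 2)) = v^2 - v - 2
(2) = gcd(z*(z - 7)*(z - 3), (z - 8)*(z - 4)*(z + 1)) = 1
(3) = a^2 + 3*a - 10
(4) = j + 1
(5) = gcd((y - 4)*(y - 7/2)*(y + 3/4), (y - 7/2)*(y + 1/4)) = y - 7/2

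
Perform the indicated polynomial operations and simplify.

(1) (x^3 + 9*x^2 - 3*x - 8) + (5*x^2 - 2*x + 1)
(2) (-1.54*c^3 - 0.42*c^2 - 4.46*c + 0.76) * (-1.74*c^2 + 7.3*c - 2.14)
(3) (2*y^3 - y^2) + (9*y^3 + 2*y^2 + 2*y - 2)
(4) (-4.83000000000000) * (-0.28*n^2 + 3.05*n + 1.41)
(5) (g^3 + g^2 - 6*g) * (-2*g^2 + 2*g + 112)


(1) = x^3 + 14*x^2 - 5*x - 7
(2) = 2.6796*c^5 - 10.5112*c^4 + 7.99*c^3 - 32.9816*c^2 + 15.0924*c - 1.6264
(3) = 11*y^3 + y^2 + 2*y - 2
(4) = 1.3524*n^2 - 14.7315*n - 6.8103
(5) = -2*g^5 + 126*g^3 + 100*g^2 - 672*g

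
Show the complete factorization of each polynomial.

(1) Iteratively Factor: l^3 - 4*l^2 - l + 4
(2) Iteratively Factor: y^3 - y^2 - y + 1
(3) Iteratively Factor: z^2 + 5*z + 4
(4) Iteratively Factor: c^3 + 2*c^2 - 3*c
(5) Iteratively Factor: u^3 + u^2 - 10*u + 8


(1) = (l - 1)*(l^2 - 3*l - 4) = (l - 4)*(l - 1)*(l + 1)
(2) = (y - 1)*(y^2 - 1) = (y - 1)*(y + 1)*(y - 1)
(3) = (z + 4)*(z + 1)
(4) = (c)*(c^2 + 2*c - 3) = c*(c - 1)*(c + 3)
(5) = (u - 1)*(u^2 + 2*u - 8) = (u - 2)*(u - 1)*(u + 4)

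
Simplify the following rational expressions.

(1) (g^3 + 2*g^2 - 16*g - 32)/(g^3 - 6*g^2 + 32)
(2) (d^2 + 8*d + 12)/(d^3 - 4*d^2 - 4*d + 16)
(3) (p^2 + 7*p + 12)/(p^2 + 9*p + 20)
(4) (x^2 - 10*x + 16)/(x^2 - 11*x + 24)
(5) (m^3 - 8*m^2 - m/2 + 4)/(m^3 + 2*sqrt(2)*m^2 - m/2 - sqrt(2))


(1) = (g + 4)/(g - 4)
(2) = (d + 6)/(d^2 - 6*d + 8)
(3) = (p + 3)/(p + 5)
(4) = (x - 2)/(x - 3)
(5) = (4*m - 32)/(4*m + 8*sqrt(2))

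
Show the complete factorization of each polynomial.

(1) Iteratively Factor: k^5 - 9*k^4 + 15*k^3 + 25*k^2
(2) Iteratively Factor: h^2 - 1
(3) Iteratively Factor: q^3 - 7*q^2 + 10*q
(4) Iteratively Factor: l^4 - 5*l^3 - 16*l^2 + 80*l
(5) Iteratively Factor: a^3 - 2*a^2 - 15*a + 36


(1) = (k + 1)*(k^4 - 10*k^3 + 25*k^2) = (k - 5)*(k + 1)*(k^3 - 5*k^2) = (k - 5)^2*(k + 1)*(k^2) = k*(k - 5)^2*(k + 1)*(k)
(2) = (h - 1)*(h + 1)
(3) = (q - 2)*(q^2 - 5*q) = q*(q - 2)*(q - 5)
(4) = (l + 4)*(l^3 - 9*l^2 + 20*l) = (l - 5)*(l + 4)*(l^2 - 4*l) = (l - 5)*(l - 4)*(l + 4)*(l)
(5) = (a - 3)*(a^2 + a - 12) = (a - 3)*(a + 4)*(a - 3)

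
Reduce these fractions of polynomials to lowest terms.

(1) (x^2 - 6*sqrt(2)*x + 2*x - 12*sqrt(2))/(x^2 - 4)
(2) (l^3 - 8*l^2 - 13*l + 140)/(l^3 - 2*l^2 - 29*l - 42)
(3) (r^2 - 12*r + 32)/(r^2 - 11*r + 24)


(1) = (x - 6*sqrt(2))/(x - 2)
(2) = (l^2 - l - 20)/(l^2 + 5*l + 6)
(3) = (r - 4)/(r - 3)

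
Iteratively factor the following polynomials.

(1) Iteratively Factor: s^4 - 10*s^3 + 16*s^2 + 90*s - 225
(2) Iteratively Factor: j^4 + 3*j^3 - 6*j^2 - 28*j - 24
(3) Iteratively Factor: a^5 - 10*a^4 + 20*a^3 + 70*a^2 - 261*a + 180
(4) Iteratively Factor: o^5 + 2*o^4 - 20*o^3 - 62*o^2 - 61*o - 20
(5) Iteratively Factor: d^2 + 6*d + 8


(1) = (s - 3)*(s^3 - 7*s^2 - 5*s + 75) = (s - 5)*(s - 3)*(s^2 - 2*s - 15) = (s - 5)^2*(s - 3)*(s + 3)
(2) = (j + 2)*(j^3 + j^2 - 8*j - 12) = (j - 3)*(j + 2)*(j^2 + 4*j + 4) = (j - 3)*(j + 2)^2*(j + 2)
(3) = (a - 3)*(a^4 - 7*a^3 - a^2 + 67*a - 60) = (a - 4)*(a - 3)*(a^3 - 3*a^2 - 13*a + 15) = (a - 4)*(a - 3)*(a + 3)*(a^2 - 6*a + 5) = (a - 4)*(a - 3)*(a - 1)*(a + 3)*(a - 5)
(4) = (o + 1)*(o^4 + o^3 - 21*o^2 - 41*o - 20) = (o - 5)*(o + 1)*(o^3 + 6*o^2 + 9*o + 4) = (o - 5)*(o + 1)^2*(o^2 + 5*o + 4) = (o - 5)*(o + 1)^2*(o + 4)*(o + 1)
(5) = (d + 4)*(d + 2)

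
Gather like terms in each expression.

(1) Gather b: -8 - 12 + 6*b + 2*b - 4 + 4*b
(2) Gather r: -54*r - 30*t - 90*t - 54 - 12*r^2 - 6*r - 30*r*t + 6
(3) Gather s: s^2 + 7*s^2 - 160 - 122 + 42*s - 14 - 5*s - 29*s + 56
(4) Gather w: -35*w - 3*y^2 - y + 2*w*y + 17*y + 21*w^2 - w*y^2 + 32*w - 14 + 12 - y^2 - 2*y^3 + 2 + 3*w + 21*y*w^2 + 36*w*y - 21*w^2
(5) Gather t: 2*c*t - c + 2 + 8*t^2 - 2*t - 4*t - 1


(1) = 12*b - 24
(2) = -12*r^2 + r*(-30*t - 60) - 120*t - 48
(3) = 8*s^2 + 8*s - 240
(4) = 21*w^2*y + w*(-y^2 + 38*y) - 2*y^3 - 4*y^2 + 16*y
(5) = -c + 8*t^2 + t*(2*c - 6) + 1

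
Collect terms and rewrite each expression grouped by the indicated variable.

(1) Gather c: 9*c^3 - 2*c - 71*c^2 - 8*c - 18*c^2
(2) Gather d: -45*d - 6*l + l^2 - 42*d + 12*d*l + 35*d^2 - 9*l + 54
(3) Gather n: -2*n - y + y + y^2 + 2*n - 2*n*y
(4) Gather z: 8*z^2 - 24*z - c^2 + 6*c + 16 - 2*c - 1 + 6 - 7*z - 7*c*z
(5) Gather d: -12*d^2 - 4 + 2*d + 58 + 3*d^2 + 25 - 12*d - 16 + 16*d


(1) = 9*c^3 - 89*c^2 - 10*c
(2) = 35*d^2 + d*(12*l - 87) + l^2 - 15*l + 54
(3) = -2*n*y + y^2
(4) = -c^2 + 4*c + 8*z^2 + z*(-7*c - 31) + 21
(5) = -9*d^2 + 6*d + 63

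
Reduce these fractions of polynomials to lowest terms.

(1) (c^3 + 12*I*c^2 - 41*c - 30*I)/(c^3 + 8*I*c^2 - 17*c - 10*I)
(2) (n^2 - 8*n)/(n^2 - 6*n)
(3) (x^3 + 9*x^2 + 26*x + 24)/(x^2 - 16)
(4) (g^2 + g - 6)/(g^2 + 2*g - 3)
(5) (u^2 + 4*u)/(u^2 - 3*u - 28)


(1) = (c + 6*I)/(c + 2*I)
(2) = (n - 8)/(n - 6)
(3) = (x^2 + 5*x + 6)/(x - 4)
(4) = (g - 2)/(g - 1)
(5) = u/(u - 7)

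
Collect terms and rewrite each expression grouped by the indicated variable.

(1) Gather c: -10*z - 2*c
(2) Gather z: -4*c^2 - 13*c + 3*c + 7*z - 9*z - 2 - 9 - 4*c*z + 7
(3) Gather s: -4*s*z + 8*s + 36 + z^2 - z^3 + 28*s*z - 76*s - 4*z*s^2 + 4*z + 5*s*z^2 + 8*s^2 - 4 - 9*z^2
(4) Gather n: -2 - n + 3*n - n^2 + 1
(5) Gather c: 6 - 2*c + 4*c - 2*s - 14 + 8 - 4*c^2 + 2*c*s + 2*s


(1) = -2*c - 10*z
(2) = -4*c^2 - 10*c + z*(-4*c - 2) - 4
(3) = s^2*(8 - 4*z) + s*(5*z^2 + 24*z - 68) - z^3 - 8*z^2 + 4*z + 32
(4) = -n^2 + 2*n - 1
(5) = -4*c^2 + c*(2*s + 2)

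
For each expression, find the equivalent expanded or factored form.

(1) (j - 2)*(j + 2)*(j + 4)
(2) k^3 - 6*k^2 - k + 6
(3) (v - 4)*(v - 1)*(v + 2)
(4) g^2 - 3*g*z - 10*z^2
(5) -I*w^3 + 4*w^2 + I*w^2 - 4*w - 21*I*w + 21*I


(1) = j^3 + 4*j^2 - 4*j - 16
(2) = (k - 6)*(k - 1)*(k + 1)
(3) = v^3 - 3*v^2 - 6*v + 8
(4) = (g - 5*z)*(g + 2*z)
(5) = (w - 3*I)*(w + 7*I)*(-I*w + I)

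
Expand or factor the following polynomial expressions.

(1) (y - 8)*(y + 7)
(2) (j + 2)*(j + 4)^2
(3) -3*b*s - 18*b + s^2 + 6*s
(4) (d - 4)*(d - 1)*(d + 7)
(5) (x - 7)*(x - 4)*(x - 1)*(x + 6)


(1) = y^2 - y - 56
(2) = j^3 + 10*j^2 + 32*j + 32
(3) = (-3*b + s)*(s + 6)
(4) = d^3 + 2*d^2 - 31*d + 28
(5) = x^4 - 6*x^3 - 33*x^2 + 206*x - 168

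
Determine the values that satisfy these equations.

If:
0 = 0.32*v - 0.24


Then:
v = 0.75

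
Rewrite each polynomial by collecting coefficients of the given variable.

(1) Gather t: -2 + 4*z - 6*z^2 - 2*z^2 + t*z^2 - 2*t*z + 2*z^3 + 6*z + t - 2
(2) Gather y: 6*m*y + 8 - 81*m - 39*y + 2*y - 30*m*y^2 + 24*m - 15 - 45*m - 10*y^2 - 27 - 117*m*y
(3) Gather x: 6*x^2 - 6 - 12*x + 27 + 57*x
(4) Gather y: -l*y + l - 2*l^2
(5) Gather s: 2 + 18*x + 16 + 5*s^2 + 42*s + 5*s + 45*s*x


(1) = t*(z^2 - 2*z + 1) + 2*z^3 - 8*z^2 + 10*z - 4
(2) = -102*m + y^2*(-30*m - 10) + y*(-111*m - 37) - 34
(3) = 6*x^2 + 45*x + 21
(4) = -2*l^2 - l*y + l
(5) = 5*s^2 + s*(45*x + 47) + 18*x + 18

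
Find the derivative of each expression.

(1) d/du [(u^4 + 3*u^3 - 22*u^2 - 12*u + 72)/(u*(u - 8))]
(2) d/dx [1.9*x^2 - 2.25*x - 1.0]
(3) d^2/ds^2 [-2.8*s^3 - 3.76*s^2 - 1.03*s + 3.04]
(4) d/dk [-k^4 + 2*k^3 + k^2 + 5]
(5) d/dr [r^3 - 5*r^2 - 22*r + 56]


(1) = (2*u^5 - 21*u^4 - 48*u^3 + 188*u^2 - 144*u + 576)/(u^2*(u^2 - 16*u + 64))
(2) = 3.8*x - 2.25
(3) = -16.8*s - 7.52
(4) = 2*k*(-2*k^2 + 3*k + 1)
(5) = 3*r^2 - 10*r - 22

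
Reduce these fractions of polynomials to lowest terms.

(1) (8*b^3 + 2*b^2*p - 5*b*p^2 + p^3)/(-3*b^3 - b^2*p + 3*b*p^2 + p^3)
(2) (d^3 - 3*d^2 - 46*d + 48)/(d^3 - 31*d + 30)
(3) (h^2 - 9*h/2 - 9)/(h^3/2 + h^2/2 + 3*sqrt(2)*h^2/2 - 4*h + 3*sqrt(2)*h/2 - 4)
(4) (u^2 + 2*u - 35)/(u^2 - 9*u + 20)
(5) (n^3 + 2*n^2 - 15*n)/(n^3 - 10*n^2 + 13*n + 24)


(1) = (8*b^2 - 6*b*p + p^2)/(-3*b^2 + 2*b*p + p^2)
(2) = (d - 8)/(d - 5)
(3) = (4*h^2 - 18*h - 36)/(2*h^3 + h^2*(2 + 6*sqrt(2)) + h*(-16 + 6*sqrt(2)) - 16)
(4) = (u + 7)/(u - 4)
(5) = (n^2 + 5*n)/(n^2 - 7*n - 8)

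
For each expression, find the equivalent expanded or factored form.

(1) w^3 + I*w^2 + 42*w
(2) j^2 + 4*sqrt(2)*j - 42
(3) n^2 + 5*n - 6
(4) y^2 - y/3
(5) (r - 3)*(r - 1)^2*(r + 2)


(1) = w*(w - 6*I)*(w + 7*I)
(2) = (j - 3*sqrt(2))*(j + 7*sqrt(2))
(3) = (n - 1)*(n + 6)
(4) = y*(y - 1/3)
(5) = r^4 - 3*r^3 - 3*r^2 + 11*r - 6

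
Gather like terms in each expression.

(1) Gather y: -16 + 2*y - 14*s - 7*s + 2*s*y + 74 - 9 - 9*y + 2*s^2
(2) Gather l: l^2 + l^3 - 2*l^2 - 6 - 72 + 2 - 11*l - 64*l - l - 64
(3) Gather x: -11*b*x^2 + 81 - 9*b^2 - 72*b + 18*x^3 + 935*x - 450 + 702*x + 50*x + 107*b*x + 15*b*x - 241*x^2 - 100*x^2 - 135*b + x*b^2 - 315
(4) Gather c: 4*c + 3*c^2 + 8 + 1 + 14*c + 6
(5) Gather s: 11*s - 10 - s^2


(1) = 2*s^2 - 21*s + y*(2*s - 7) + 49
(2) = l^3 - l^2 - 76*l - 140
(3) = -9*b^2 - 207*b + 18*x^3 + x^2*(-11*b - 341) + x*(b^2 + 122*b + 1687) - 684
(4) = 3*c^2 + 18*c + 15
(5) = -s^2 + 11*s - 10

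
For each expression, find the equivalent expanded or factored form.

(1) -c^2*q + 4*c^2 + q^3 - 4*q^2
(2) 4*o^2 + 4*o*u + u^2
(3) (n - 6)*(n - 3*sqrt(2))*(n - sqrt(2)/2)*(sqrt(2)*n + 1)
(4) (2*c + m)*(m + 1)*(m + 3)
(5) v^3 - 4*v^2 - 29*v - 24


(1) = (-c + q)*(c + q)*(q - 4)
(2) = (2*o + u)^2
(3) = sqrt(2)*n^4 - 6*sqrt(2)*n^3 - 6*n^3 - sqrt(2)*n^2/2 + 36*n^2 + 3*n + 3*sqrt(2)*n - 18
(4) = 2*c*m^2 + 8*c*m + 6*c + m^3 + 4*m^2 + 3*m
(5) = (v - 8)*(v + 1)*(v + 3)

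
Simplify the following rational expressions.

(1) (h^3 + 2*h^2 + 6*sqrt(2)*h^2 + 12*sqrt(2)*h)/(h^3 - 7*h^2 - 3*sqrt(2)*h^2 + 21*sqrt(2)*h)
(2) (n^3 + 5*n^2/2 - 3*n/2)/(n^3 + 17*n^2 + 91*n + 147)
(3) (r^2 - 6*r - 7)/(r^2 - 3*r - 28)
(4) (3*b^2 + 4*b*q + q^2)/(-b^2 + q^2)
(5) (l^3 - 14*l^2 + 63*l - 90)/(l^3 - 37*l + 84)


(1) = (h^2 + h*(2 + 6*sqrt(2)) + 12*sqrt(2))/(h^2 + h*(-7 - 3*sqrt(2)) + 21*sqrt(2))
(2) = (2*n^2 - n)/(2*n^2 + 28*n + 98)
(3) = (r + 1)/(r + 4)
(4) = (3*b + q)/(-b + q)
(5) = (l^2 - 11*l + 30)/(l^2 + 3*l - 28)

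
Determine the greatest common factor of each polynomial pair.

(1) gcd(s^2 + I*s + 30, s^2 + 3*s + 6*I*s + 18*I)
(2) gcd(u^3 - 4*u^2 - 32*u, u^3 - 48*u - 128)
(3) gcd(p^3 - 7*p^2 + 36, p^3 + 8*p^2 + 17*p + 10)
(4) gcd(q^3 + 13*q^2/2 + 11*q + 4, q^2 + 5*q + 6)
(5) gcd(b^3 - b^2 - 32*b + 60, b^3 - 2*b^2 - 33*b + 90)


(1) = s + 6*I
(2) = gcd(u*(u - 8)*(u + 4), (u - 8)*(u + 4)^2) = u^2 - 4*u - 32
(3) = gcd((p - 6)*(p - 3)*(p + 2), (p + 1)*(p + 2)*(p + 5)) = p + 2
(4) = gcd((q + 1/2)*(q + 2)*(q + 4), (q + 2)*(q + 3)) = q + 2
(5) = gcd((b - 5)*(b - 2)*(b + 6), (b - 5)*(b - 3)*(b + 6)) = b^2 + b - 30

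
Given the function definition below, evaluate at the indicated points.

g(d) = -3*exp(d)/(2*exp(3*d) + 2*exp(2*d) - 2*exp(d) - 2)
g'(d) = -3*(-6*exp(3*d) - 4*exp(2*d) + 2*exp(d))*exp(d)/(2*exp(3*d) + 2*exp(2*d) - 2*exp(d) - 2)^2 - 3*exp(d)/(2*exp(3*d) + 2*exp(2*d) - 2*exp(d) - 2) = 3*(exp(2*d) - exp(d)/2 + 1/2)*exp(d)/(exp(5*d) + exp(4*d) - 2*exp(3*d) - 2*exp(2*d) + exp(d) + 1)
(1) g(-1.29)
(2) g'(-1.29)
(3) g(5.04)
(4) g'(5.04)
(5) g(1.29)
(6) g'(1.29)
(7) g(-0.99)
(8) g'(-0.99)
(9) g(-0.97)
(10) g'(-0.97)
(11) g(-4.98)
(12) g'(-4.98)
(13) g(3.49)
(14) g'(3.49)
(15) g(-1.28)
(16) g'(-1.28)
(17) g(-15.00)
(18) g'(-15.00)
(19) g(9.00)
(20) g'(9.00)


(1) = 0.35
(2) = 0.33
(3) = -0.00
(4) = 0.00
(5) = -0.10
(6) = 0.19
(7) = 0.47
(8) = 0.49
(9) = 0.48
(10) = 0.51
(11) = 0.01
(12) = 0.01
(13) = -0.00
(14) = 0.00
(15) = 0.35
(16) = 0.34
(17) = 0.00
(18) = 0.00
(19) = -0.00
(20) = 0.00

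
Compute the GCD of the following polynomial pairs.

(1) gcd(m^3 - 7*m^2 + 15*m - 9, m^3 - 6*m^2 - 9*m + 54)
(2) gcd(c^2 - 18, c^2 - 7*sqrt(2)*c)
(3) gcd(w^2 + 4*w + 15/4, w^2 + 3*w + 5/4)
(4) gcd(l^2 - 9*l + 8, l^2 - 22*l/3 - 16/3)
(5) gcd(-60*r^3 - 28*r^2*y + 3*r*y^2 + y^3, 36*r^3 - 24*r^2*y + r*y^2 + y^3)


(1) = m - 3
(2) = 1
(3) = gcd((w + 3/2)*(w + 5/2), (w + 1/2)*(w + 5/2)) = w + 5/2
(4) = gcd((l - 8)*(l - 1), (l - 8)*(l + 2/3)) = l - 8
(5) = gcd((-5*r + y)*(2*r + y)*(6*r + y), (-3*r + y)*(-2*r + y)*(6*r + y)) = 6*r + y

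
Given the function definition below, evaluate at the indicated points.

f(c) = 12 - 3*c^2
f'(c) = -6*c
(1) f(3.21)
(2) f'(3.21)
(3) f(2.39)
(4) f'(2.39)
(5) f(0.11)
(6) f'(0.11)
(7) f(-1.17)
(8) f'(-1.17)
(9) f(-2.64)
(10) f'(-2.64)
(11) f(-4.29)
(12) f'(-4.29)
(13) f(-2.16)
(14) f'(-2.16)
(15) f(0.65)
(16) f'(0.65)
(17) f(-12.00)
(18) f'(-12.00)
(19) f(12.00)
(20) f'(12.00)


(1) = -18.91
(2) = -19.26
(3) = -5.14
(4) = -14.34
(5) = 11.96
(6) = -0.66
(7) = 7.89
(8) = 7.02
(9) = -8.91
(10) = 15.84
(11) = -43.21
(12) = 25.74
(13) = -2.00
(14) = 12.96
(15) = 10.73
(16) = -3.90
(17) = -420.00
(18) = 72.00
(19) = -420.00
(20) = -72.00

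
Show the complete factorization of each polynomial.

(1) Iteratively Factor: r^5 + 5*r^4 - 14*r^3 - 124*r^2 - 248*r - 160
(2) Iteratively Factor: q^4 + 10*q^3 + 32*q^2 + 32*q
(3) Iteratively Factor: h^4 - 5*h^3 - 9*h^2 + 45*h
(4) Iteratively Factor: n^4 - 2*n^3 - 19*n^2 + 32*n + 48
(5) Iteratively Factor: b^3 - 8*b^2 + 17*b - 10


(1) = (r + 2)*(r^4 + 3*r^3 - 20*r^2 - 84*r - 80) = (r - 5)*(r + 2)*(r^3 + 8*r^2 + 20*r + 16) = (r - 5)*(r + 2)^2*(r^2 + 6*r + 8) = (r - 5)*(r + 2)^3*(r + 4)
(2) = (q + 4)*(q^3 + 6*q^2 + 8*q) = q*(q + 4)*(q^2 + 6*q + 8) = q*(q + 4)^2*(q + 2)
(3) = (h)*(h^3 - 5*h^2 - 9*h + 45) = h*(h - 5)*(h^2 - 9) = h*(h - 5)*(h - 3)*(h + 3)
(4) = (n + 4)*(n^3 - 6*n^2 + 5*n + 12) = (n - 4)*(n + 4)*(n^2 - 2*n - 3) = (n - 4)*(n - 3)*(n + 4)*(n + 1)
(5) = (b - 5)*(b^2 - 3*b + 2) = (b - 5)*(b - 1)*(b - 2)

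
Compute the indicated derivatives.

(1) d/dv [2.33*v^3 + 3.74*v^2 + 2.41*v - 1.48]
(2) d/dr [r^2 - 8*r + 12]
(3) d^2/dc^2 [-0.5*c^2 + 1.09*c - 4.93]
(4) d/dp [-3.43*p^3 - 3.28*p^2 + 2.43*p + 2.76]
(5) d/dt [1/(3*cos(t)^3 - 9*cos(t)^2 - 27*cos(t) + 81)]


(1) = 6.99*v^2 + 7.48*v + 2.41
(2) = 2*r - 8
(3) = -1.00000000000000
(4) = -10.29*p^2 - 6.56*p + 2.43
(5) = (cos(t) + 1)*sin(t)/((cos(t) - 3)^3*(cos(t) + 3)^2)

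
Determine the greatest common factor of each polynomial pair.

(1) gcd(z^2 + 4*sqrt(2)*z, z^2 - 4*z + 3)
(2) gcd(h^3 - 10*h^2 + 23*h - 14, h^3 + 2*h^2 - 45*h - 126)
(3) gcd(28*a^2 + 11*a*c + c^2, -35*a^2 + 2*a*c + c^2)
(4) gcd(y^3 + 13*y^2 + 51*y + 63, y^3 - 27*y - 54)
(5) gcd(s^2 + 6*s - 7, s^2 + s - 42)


(1) = gcd(z*(z + 4*sqrt(2)), (z - 3)*(z - 1)) = 1
(2) = gcd((h - 7)*(h - 2)*(h - 1), (h - 7)*(h + 3)*(h + 6)) = h - 7
(3) = 7*a + c
(4) = gcd((y + 3)^2*(y + 7), (y - 6)*(y + 3)^2) = y^2 + 6*y + 9
(5) = s + 7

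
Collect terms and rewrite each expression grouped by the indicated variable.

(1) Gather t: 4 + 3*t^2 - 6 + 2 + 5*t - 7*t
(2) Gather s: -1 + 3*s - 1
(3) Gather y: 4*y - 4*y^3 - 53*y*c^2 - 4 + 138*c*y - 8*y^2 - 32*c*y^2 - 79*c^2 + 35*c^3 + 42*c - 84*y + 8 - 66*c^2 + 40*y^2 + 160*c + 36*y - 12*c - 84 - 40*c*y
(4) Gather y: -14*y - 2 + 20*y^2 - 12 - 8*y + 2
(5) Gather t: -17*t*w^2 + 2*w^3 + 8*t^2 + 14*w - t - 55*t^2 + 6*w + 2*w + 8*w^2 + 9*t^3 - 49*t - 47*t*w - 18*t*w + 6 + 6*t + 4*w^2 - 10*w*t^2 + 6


(1) = 3*t^2 - 2*t
(2) = 3*s - 2
(3) = 35*c^3 - 145*c^2 + 190*c - 4*y^3 + y^2*(32 - 32*c) + y*(-53*c^2 + 98*c - 44) - 80
(4) = 20*y^2 - 22*y - 12
(5) = 9*t^3 + t^2*(-10*w - 47) + t*(-17*w^2 - 65*w - 44) + 2*w^3 + 12*w^2 + 22*w + 12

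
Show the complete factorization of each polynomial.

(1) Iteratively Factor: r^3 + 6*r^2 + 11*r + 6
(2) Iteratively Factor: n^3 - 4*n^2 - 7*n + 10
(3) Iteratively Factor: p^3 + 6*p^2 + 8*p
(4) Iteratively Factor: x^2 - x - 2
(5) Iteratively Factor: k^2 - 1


(1) = (r + 2)*(r^2 + 4*r + 3) = (r + 1)*(r + 2)*(r + 3)
(2) = (n - 1)*(n^2 - 3*n - 10) = (n - 1)*(n + 2)*(n - 5)
(3) = (p + 2)*(p^2 + 4*p) = (p + 2)*(p + 4)*(p)
(4) = (x - 2)*(x + 1)
(5) = (k - 1)*(k + 1)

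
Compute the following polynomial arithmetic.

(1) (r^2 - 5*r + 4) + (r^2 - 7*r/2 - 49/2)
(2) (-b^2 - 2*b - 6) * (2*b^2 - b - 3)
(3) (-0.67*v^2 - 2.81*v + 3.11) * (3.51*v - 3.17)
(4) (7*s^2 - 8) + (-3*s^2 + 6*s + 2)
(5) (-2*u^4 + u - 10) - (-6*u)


(1) = 2*r^2 - 17*r/2 - 41/2
(2) = -2*b^4 - 3*b^3 - 7*b^2 + 12*b + 18
(3) = -2.3517*v^3 - 7.7392*v^2 + 19.8238*v - 9.8587
(4) = 4*s^2 + 6*s - 6
(5) = -2*u^4 + 7*u - 10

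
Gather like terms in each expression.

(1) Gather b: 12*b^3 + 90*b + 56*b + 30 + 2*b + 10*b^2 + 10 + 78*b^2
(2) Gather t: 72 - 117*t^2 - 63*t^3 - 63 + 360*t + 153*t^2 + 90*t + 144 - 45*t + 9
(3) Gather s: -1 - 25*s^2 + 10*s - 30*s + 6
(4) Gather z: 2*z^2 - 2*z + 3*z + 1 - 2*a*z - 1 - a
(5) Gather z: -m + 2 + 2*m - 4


(1) = 12*b^3 + 88*b^2 + 148*b + 40
(2) = -63*t^3 + 36*t^2 + 405*t + 162
(3) = -25*s^2 - 20*s + 5
(4) = -a + 2*z^2 + z*(1 - 2*a)
(5) = m - 2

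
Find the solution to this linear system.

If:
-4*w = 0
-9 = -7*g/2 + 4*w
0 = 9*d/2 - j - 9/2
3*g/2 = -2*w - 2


Then:
No Solution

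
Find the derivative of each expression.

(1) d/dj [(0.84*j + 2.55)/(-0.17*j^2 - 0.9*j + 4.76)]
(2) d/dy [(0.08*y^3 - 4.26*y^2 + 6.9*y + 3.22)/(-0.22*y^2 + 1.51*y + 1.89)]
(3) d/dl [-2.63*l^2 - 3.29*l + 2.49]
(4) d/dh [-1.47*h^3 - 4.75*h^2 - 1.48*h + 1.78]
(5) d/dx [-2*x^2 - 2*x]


(1) = (0.1428*j^2 + 0.867*j + 6.2934)/(0.0289*j^4 + 0.306*j^3 - 0.8084*j^2 - 8.568*j + 22.6576)
(2) = (-0.0176*y^4 + 0.2416*y^3 - 4.461*y^2 - 14.686*y + 8.1788)/(0.0484*y^4 - 0.6644*y^3 + 1.4485*y^2 + 5.7078*y + 3.5721)
(3) = -5.26*l - 3.29
(4) = -4.41*h^2 - 9.5*h - 1.48
(5) = -4*x - 2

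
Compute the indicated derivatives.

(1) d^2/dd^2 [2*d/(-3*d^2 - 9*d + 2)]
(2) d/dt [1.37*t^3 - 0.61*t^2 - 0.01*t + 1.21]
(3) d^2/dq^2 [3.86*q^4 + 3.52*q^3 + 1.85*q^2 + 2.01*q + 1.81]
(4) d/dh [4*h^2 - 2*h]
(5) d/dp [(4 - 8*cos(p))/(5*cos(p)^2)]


(1) = 36*(-d*(2*d + 3)^2 + (d + 1)*(3*d^2 + 9*d - 2))/(3*d^2 + 9*d - 2)^3
(2) = 4.11*t^2 - 1.22*t - 0.01
(3) = 46.32*q^2 + 21.12*q + 3.7
(4) = 8*h - 2
(5) = 8*(1 - cos(p))*sin(p)/(5*cos(p)^3)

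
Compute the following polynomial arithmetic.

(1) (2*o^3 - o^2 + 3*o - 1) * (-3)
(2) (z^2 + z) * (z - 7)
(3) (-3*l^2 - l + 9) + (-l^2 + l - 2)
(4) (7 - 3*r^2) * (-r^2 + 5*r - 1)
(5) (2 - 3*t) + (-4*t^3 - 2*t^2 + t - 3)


(1) = -6*o^3 + 3*o^2 - 9*o + 3
(2) = z^3 - 6*z^2 - 7*z
(3) = 7 - 4*l^2
(4) = 3*r^4 - 15*r^3 - 4*r^2 + 35*r - 7
(5) = -4*t^3 - 2*t^2 - 2*t - 1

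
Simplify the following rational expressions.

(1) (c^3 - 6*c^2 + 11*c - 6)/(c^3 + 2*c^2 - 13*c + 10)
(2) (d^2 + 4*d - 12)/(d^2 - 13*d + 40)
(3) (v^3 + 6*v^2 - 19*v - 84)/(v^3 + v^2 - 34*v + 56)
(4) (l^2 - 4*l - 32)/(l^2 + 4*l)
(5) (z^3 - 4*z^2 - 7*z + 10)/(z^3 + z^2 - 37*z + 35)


(1) = (c - 3)/(c + 5)
(2) = (d^2 + 4*d - 12)/(d^2 - 13*d + 40)
(3) = (v + 3)/(v - 2)
(4) = (l - 8)/l
(5) = (z + 2)/(z + 7)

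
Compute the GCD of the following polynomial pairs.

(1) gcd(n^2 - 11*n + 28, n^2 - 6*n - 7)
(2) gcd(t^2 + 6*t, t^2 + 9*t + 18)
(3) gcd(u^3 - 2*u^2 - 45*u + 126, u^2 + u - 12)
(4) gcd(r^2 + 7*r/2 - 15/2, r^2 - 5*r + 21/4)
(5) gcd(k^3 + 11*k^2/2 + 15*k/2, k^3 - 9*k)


(1) = n - 7
(2) = t + 6
(3) = gcd((u - 6)*(u - 3)*(u + 7), (u - 3)*(u + 4)) = u - 3
(4) = gcd((r - 3/2)*(r + 5), (r - 7/2)*(r - 3/2)) = r - 3/2
(5) = k^2 + 3*k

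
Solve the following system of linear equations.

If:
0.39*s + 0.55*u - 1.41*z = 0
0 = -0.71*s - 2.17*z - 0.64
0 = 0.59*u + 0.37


Then:
s = -0.08
u = -0.63
z = -0.27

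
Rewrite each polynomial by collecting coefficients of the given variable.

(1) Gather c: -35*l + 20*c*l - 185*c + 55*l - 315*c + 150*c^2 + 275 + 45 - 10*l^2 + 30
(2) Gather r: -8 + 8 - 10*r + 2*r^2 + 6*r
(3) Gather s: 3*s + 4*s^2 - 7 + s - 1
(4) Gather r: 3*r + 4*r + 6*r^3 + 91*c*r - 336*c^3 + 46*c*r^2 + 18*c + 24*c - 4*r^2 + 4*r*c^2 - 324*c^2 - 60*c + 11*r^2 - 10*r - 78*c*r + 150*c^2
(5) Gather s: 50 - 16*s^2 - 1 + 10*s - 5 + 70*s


(1) = 150*c^2 + c*(20*l - 500) - 10*l^2 + 20*l + 350
(2) = 2*r^2 - 4*r
(3) = 4*s^2 + 4*s - 8
(4) = -336*c^3 - 174*c^2 - 18*c + 6*r^3 + r^2*(46*c + 7) + r*(4*c^2 + 13*c - 3)
(5) = -16*s^2 + 80*s + 44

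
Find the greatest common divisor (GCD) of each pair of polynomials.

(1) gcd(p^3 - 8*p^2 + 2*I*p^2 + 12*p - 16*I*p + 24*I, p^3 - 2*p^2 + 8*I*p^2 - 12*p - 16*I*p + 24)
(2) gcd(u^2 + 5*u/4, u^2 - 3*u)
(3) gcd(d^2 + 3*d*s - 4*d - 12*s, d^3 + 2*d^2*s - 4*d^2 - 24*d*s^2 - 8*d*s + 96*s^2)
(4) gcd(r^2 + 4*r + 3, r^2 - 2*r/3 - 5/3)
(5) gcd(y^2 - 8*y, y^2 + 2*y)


(1) = p^2 + p*(-2 + 2*I) - 4*I
(2) = gcd(u*(u + 5/4), u*(u - 3)) = u
(3) = d - 4
(4) = gcd((r + 1)*(r + 3), (r - 5/3)*(r + 1)) = r + 1
(5) = gcd(y*(y - 8), y*(y + 2)) = y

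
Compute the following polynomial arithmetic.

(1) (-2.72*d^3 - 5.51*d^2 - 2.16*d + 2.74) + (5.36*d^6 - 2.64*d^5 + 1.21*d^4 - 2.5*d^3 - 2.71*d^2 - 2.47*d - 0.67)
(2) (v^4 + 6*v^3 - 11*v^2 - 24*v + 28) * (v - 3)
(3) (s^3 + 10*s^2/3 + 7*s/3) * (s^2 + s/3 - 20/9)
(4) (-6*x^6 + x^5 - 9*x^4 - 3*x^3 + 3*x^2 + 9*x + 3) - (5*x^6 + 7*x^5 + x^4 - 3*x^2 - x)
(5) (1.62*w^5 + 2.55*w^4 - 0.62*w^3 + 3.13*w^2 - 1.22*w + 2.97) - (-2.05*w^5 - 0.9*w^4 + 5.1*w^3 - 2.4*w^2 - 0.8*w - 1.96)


(1) = 5.36*d^6 - 2.64*d^5 + 1.21*d^4 - 5.22*d^3 - 8.22*d^2 - 4.63*d + 2.07
(2) = v^5 + 3*v^4 - 29*v^3 + 9*v^2 + 100*v - 84
(3) = s^5 + 11*s^4/3 + 11*s^3/9 - 179*s^2/27 - 140*s/27
(4) = -11*x^6 - 6*x^5 - 10*x^4 - 3*x^3 + 6*x^2 + 10*x + 3
(5) = 3.67*w^5 + 3.45*w^4 - 5.72*w^3 + 5.53*w^2 - 0.42*w + 4.93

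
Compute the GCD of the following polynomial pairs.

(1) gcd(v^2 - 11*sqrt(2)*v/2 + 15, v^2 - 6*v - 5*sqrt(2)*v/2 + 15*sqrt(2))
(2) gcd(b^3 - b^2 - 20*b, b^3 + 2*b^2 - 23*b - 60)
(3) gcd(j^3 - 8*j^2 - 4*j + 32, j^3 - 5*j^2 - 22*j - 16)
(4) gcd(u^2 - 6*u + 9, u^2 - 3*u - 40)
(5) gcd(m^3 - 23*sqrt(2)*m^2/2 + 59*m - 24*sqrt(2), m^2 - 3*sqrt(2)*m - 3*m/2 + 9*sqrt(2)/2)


(1) = gcd((v - 3*sqrt(2))*(v - 5*sqrt(2)/2), (v - 6)*(v - 5*sqrt(2)/2)) = v - 5*sqrt(2)/2
(2) = gcd(b*(b - 5)*(b + 4), (b - 5)*(b + 3)*(b + 4)) = b^2 - b - 20
(3) = j^2 - 6*j - 16
(4) = gcd((u - 3)^2, (u - 8)*(u + 5)) = 1
(5) = m - 3*sqrt(2)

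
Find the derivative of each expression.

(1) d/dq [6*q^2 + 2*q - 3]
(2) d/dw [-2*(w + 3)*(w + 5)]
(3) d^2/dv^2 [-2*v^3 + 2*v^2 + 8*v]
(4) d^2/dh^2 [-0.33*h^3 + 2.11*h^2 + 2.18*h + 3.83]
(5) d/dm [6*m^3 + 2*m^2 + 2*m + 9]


(1) = 12*q + 2
(2) = -4*w - 16
(3) = 4 - 12*v
(4) = 4.22 - 1.98*h
(5) = 18*m^2 + 4*m + 2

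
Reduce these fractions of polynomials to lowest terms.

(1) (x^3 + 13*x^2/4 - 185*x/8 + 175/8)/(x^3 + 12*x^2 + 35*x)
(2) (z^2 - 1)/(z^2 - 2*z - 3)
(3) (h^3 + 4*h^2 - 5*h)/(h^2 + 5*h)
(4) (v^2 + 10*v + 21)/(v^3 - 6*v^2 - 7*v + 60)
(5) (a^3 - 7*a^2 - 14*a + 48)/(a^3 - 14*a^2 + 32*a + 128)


(1) = (8*x^2 - 30*x + 25)/(8*x^2 + 40*x)
(2) = (z - 1)/(z - 3)
(3) = h - 1
(4) = (v + 7)/(v^2 - 9*v + 20)
(5) = (a^2 + a - 6)/(a^2 - 6*a - 16)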